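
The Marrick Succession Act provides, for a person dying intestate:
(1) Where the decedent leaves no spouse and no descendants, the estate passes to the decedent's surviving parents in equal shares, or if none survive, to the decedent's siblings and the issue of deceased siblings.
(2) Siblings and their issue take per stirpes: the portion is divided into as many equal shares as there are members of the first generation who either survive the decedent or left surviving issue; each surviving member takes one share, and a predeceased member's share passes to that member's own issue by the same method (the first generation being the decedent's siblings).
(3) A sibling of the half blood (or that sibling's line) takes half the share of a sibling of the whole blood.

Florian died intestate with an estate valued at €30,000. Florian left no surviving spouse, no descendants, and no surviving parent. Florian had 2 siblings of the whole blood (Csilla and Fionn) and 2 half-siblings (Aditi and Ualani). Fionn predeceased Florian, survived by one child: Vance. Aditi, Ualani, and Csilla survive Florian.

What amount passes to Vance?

Vance receives €10,000.

The entire €30,000 passes to the siblings and their issue.
Counting each half-blood sibling's line as half a unit, there are 3 units in €30,000, so one unit is €10,000. Whole-blood lines (Csilla and Fionn) take €10,000 each; half-blood lines (Aditi and Ualani) take €5,000 each.
Fionn's share (€10,000) passes entirely to Vance.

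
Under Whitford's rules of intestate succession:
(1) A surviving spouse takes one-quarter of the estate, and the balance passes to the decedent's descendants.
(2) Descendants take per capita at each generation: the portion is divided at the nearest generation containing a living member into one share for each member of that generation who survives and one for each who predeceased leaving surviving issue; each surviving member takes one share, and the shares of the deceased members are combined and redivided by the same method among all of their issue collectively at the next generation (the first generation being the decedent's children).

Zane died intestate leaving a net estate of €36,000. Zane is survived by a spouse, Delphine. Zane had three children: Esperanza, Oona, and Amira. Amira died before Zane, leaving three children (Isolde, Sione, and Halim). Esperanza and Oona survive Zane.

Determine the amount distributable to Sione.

Sione receives €3,000.

Delphine takes one-quarter of €36,000 = €9,000. The remaining €27,000 passes to the descendants.
The descendants' portion (€27,000) is divided at the children's generation into 3 shares of €9,000. Esperanza and Oona each take €9,000. The remaining share for the deceased Amira (€9,000) is carried to the next generation.
That pool (€9,000) is divided at the grandchildren's generation equally among Isolde, Sione, and Halim: €3,000 each.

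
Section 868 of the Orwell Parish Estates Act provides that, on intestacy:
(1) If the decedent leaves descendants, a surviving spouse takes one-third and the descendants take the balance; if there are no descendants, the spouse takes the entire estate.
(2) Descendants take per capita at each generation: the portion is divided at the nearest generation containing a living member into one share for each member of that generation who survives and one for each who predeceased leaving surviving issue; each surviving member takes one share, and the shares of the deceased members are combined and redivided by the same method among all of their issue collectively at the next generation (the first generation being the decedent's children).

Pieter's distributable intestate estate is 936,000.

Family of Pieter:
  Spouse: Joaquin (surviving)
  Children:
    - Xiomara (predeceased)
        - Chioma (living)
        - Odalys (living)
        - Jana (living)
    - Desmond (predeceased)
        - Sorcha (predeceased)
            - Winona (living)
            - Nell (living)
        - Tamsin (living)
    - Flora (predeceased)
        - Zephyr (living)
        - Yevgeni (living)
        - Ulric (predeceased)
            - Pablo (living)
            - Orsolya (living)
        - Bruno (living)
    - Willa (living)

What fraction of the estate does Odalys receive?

Odalys receives 1/18 of the estate.

Joaquin takes one-third of 936,000 = 312,000. The remaining 624,000 passes to the descendants.
The descendants' portion (624,000) is divided at the children's generation into 4 shares of 156,000. Willa takes 156,000. The 3 shares of the deceased (Xiomara, Desmond, and Flora) are combined into a pool of 468,000.
That pool (468,000) is divided at the grandchildren's generation into 9 shares of 52,000. Chioma, Odalys, Jana, Tamsin, Zephyr, Yevgeni, and Bruno each take 52,000. The 2 shares of the deceased (Sorcha and Ulric) are combined into a pool of 104,000.
That pool (104,000) is divided at the great-grandchildren's generation equally among Winona, Nell, Pablo, and Orsolya: 26,000 each.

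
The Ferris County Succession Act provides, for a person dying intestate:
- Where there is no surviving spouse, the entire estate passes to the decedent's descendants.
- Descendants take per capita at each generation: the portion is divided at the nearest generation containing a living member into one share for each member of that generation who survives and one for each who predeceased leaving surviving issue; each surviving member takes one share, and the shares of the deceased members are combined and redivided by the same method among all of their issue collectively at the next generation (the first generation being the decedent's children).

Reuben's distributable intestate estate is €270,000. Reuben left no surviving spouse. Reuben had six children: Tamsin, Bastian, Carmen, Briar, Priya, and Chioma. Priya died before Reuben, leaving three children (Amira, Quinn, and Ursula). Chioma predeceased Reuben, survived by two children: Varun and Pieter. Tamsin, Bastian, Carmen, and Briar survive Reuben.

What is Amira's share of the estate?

The entire €270,000 passes to the descendants.
That amount (€270,000) is divided at the children's generation into 6 shares of €45,000. Tamsin, Bastian, Carmen, and Briar each take €45,000. The 2 shares of the deceased (Priya and Chioma) are combined into a pool of €90,000.
That pool (€90,000) is divided at the grandchildren's generation equally among Amira, Quinn, Ursula, Varun, and Pieter: €18,000 each.

Amira receives €18,000.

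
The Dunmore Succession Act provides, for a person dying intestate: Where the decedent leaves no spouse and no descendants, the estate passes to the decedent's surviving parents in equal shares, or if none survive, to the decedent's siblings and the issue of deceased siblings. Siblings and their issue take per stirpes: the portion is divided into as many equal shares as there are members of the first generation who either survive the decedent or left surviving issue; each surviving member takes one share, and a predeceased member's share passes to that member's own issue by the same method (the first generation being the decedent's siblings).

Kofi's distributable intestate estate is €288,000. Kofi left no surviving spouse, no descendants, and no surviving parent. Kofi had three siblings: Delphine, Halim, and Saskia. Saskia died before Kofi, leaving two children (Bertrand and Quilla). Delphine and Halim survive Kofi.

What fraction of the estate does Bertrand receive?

The entire €288,000 passes to the siblings and their issue.
That amount (€288,000) is divided into 3 shares of €96,000: Delphine and Halim each take €96,000; Saskia's €96,000 share passes to Saskia's issue.
Saskia's share (€96,000) is divided into 2 shares of €48,000: Bertrand and Quilla each take €48,000.

Bertrand receives 1/6 of the estate.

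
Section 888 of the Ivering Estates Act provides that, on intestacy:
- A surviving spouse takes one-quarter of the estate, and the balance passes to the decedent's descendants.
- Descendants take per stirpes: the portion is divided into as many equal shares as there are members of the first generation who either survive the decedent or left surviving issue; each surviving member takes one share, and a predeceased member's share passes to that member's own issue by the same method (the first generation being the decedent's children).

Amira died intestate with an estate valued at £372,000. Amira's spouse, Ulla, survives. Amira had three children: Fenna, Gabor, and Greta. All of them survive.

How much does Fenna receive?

Ulla takes one-quarter of £372,000 = £93,000. The remaining £279,000 passes to the descendants.
The descendants' portion (£279,000) is divided into 3 shares of £93,000: Fenna, Gabor, and Greta each take £93,000.

Fenna receives £93,000.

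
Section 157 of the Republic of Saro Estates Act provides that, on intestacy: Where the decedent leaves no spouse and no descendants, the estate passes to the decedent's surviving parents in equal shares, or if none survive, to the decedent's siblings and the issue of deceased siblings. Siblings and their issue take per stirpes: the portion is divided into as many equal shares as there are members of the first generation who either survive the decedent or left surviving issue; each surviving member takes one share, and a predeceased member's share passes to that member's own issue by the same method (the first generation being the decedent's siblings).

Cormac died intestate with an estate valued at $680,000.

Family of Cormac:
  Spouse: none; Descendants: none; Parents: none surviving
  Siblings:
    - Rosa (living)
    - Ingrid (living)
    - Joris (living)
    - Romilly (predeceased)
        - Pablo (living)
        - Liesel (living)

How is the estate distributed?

The entire $680,000 passes to the siblings and their issue.
That amount ($680,000) is divided into 4 shares of $170,000: Rosa, Ingrid, and Joris each take $170,000; Romilly's $170,000 share passes to Romilly's issue.
Romilly's share ($170,000) is divided into 2 shares of $85,000: Pablo and Liesel each take $85,000.

Rosa: $170,000; Ingrid: $170,000; Joris: $170,000; Pablo: $85,000; Liesel: $85,000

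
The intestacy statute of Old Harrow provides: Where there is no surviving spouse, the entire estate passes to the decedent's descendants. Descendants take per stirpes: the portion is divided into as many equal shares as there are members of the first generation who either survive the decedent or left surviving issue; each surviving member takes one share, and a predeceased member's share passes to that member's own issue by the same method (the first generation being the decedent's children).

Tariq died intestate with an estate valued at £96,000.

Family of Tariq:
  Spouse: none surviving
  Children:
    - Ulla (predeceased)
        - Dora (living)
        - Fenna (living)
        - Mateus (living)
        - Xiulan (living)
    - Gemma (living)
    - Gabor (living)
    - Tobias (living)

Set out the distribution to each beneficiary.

Dora: £6,000; Fenna: £6,000; Mateus: £6,000; Xiulan: £6,000; Gemma: £24,000; Gabor: £24,000; Tobias: £24,000

The entire £96,000 passes to the descendants.
That amount (£96,000) is divided into 4 shares of £24,000: Gemma, Gabor, and Tobias each take £24,000; Ulla's £24,000 share passes to Ulla's issue.
Ulla's share (£24,000) is divided into 4 shares of £6,000: Dora, Fenna, Mateus, and Xiulan each take £6,000.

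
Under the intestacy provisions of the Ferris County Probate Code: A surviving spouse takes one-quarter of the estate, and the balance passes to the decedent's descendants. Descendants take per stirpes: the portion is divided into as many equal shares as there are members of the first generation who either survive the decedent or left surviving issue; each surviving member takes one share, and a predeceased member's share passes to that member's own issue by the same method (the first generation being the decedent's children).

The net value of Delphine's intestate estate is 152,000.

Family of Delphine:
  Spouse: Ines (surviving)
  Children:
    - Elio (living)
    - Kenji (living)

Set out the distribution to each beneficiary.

Ines: 38,000; Elio: 57,000; Kenji: 57,000

Ines takes one-quarter of 152,000 = 38,000. The remaining 114,000 passes to the descendants.
The descendants' portion (114,000) is divided into 2 shares of 57,000: Elio and Kenji each take 57,000.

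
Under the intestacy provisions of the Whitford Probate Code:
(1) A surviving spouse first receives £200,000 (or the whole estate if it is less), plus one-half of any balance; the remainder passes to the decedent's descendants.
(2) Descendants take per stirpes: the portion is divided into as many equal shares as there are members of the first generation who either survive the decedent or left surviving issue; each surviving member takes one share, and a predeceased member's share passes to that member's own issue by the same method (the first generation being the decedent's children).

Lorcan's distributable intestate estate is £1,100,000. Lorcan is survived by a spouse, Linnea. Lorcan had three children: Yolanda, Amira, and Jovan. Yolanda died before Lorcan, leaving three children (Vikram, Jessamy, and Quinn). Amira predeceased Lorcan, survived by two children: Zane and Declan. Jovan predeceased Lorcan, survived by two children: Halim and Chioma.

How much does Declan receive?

Declan receives £75,000.

Linnea first takes £200,000, leaving a balance of £900,000. Linnea then takes one-half of the balance (£450,000), for a total of £650,000. The remaining £450,000 passes to the descendants.
The descendants' portion (£450,000) is divided into 3 shares of £150,000: Yolanda's £150,000 share passes to Yolanda's issue; Amira's £150,000 share passes to Amira's issue; Jovan's £150,000 share passes to Jovan's issue.
Yolanda's share (£150,000) is divided into 3 shares of £50,000: Vikram, Jessamy, and Quinn each take £50,000.
Amira's share (£150,000) is divided into 2 shares of £75,000: Zane and Declan each take £75,000.
Jovan's share (£150,000) is divided into 2 shares of £75,000: Halim and Chioma each take £75,000.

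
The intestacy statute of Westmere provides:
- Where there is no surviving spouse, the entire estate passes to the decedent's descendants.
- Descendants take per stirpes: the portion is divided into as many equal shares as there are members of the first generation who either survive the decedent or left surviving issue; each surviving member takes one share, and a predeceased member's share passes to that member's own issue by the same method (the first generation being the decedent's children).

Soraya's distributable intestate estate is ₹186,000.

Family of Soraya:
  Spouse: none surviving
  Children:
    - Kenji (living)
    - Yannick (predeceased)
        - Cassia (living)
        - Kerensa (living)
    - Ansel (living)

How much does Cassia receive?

The entire ₹186,000 passes to the descendants.
That amount (₹186,000) is divided into 3 shares of ₹62,000: Kenji and Ansel each take ₹62,000; Yannick's ₹62,000 share passes to Yannick's issue.
Yannick's share (₹62,000) is divided into 2 shares of ₹31,000: Cassia and Kerensa each take ₹31,000.

Cassia receives ₹31,000.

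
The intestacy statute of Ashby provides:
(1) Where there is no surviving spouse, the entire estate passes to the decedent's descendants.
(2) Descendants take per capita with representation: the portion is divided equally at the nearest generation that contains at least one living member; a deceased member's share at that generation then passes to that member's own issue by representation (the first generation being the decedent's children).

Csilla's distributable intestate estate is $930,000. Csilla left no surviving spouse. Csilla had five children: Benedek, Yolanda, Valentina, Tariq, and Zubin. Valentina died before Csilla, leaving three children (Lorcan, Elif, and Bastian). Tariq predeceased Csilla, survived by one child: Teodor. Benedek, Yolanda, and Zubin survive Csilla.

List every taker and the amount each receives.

Benedek: $186,000; Yolanda: $186,000; Lorcan: $62,000; Elif: $62,000; Bastian: $62,000; Teodor: $186,000; Zubin: $186,000

The entire $930,000 passes to the descendants.
That amount ($930,000) is divided into 5 shares of $186,000: Benedek, Yolanda, and Zubin each take $186,000; Valentina's $186,000 share passes to Valentina's issue; Tariq's $186,000 share passes to Tariq's issue.
Valentina's share ($186,000) is divided into 3 shares of $62,000: Lorcan, Elif, and Bastian each take $62,000.
Tariq's share ($186,000) passes entirely to Teodor.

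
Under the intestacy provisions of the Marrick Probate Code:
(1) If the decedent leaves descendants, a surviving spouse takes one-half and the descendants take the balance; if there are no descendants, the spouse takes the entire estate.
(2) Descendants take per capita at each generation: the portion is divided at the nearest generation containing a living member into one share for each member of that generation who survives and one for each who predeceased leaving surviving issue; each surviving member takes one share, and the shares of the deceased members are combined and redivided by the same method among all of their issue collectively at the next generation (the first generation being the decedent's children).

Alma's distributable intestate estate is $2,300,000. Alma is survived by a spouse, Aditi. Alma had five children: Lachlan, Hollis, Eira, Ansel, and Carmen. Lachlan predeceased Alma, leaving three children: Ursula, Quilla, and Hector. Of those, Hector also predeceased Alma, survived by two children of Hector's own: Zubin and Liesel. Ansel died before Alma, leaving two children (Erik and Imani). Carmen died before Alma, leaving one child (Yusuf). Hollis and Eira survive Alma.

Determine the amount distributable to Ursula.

Aditi takes one-half of $2,300,000 = $1,150,000. The remaining $1,150,000 passes to the descendants.
The descendants' portion ($1,150,000) is divided at the children's generation into 5 shares of $230,000. Hollis and Eira each take $230,000. The 3 shares of the deceased (Lachlan, Ansel, and Carmen) are combined into a pool of $690,000.
That pool ($690,000) is divided at the grandchildren's generation into 6 shares of $115,000. Ursula, Quilla, Erik, Imani, and Yusuf each take $115,000. The remaining share for the deceased Hector ($115,000) is carried to the next generation.
That pool ($115,000) is divided at the great-grandchildren's generation equally among Zubin and Liesel: $57,500 each.

Ursula receives $115,000.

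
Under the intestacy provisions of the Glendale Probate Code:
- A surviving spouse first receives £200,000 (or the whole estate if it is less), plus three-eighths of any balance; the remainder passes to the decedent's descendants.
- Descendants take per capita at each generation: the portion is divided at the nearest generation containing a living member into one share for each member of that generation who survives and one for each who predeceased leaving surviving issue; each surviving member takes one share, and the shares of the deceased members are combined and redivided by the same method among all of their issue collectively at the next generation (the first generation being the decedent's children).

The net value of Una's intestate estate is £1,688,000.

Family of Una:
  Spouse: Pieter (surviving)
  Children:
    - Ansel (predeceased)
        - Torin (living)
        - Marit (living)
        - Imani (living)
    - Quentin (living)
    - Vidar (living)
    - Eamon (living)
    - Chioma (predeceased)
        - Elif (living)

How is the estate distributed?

Pieter: £758,000; Torin: £93,000; Marit: £93,000; Imani: £93,000; Quentin: £186,000; Vidar: £186,000; Eamon: £186,000; Elif: £93,000

Pieter first takes £200,000, leaving a balance of £1,488,000. Pieter then takes three-eighths of the balance (£558,000), for a total of £758,000. The remaining £930,000 passes to the descendants.
The descendants' portion (£930,000) is divided at the children's generation into 5 shares of £186,000. Quentin, Vidar, and Eamon each take £186,000. The 2 shares of the deceased (Ansel and Chioma) are combined into a pool of £372,000.
That pool (£372,000) is divided at the grandchildren's generation equally among Torin, Marit, Imani, and Elif: £93,000 each.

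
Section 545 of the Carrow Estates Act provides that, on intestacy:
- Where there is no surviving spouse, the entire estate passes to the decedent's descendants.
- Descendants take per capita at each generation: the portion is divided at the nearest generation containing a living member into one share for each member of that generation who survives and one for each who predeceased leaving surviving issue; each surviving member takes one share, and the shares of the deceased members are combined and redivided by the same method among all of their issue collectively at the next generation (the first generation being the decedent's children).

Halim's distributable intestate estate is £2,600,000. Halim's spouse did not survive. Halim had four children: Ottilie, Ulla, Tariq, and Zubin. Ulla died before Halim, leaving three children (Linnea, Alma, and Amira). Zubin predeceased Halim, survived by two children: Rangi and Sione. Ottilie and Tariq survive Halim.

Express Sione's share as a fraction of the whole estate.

The entire £2,600,000 passes to the descendants.
That amount (£2,600,000) is divided at the children's generation into 4 shares of £650,000. Ottilie and Tariq each take £650,000. The 2 shares of the deceased (Ulla and Zubin) are combined into a pool of £1,300,000.
That pool (£1,300,000) is divided at the grandchildren's generation equally among Linnea, Alma, Amira, Rangi, and Sione: £260,000 each.

Sione receives 1/10 of the estate.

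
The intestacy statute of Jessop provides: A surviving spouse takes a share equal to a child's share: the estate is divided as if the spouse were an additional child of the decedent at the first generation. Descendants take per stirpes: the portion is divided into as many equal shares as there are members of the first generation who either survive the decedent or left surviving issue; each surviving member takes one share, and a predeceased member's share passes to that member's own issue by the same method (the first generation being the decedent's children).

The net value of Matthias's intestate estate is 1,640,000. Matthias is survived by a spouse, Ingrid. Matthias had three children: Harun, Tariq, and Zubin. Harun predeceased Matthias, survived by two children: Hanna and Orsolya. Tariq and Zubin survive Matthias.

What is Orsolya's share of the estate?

Orsolya receives 205,000.

The spouse counts as an additional share at the children's level, so there are 4 primary shares of 410,000. Ingrid takes one such share (410,000).
The children's combined portion (1,230,000) is divided into 3 shares of 410,000: Tariq and Zubin each take 410,000; Harun's 410,000 share passes to Harun's issue.
Harun's share (410,000) is divided into 2 shares of 205,000: Hanna and Orsolya each take 205,000.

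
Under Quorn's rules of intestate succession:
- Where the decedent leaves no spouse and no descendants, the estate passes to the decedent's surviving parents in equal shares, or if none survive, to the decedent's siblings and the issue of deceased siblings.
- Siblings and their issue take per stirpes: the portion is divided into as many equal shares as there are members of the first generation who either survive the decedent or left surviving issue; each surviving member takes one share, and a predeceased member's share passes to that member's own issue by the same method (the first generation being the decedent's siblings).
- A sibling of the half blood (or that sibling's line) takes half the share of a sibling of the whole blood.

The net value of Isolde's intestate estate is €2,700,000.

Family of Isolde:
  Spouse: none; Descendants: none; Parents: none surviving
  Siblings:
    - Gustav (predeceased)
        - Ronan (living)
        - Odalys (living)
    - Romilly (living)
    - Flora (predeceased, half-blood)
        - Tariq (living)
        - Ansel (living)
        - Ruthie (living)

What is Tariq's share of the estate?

Tariq receives €180,000.

The entire €2,700,000 passes to the siblings and their issue.
Counting each half-blood sibling's line as half a unit, there are 5/2 units in €2,700,000, so one unit is €1,080,000. Whole-blood lines (Gustav and Romilly) take €1,080,000 each; half-blood lines (Flora) take €540,000 each.
Gustav's share (€1,080,000) is divided into 2 shares of €540,000: Ronan and Odalys each take €540,000.
Flora's share (€540,000) is divided into 3 shares of €180,000: Tariq, Ansel, and Ruthie each take €180,000.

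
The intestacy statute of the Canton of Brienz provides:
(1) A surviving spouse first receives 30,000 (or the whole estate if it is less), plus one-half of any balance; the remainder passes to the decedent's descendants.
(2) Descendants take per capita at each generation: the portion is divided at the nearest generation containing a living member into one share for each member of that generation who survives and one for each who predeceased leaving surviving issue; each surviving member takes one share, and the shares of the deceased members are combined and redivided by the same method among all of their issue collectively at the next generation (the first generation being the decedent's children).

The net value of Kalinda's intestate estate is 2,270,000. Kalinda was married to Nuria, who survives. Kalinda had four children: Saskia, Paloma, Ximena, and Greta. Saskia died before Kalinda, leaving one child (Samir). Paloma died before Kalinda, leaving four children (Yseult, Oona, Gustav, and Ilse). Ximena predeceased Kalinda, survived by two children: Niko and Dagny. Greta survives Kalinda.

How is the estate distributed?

Nuria: 1,150,000; Samir: 120,000; Yseult: 120,000; Oona: 120,000; Gustav: 120,000; Ilse: 120,000; Niko: 120,000; Dagny: 120,000; Greta: 280,000

Nuria first takes 30,000, leaving a balance of 2,240,000. Nuria then takes one-half of the balance (1,120,000), for a total of 1,150,000. The remaining 1,120,000 passes to the descendants.
The descendants' portion (1,120,000) is divided at the children's generation into 4 shares of 280,000. Greta takes 280,000. The 3 shares of the deceased (Saskia, Paloma, and Ximena) are combined into a pool of 840,000.
That pool (840,000) is divided at the grandchildren's generation equally among Samir, Yseult, Oona, Gustav, Ilse, Niko, and Dagny: 120,000 each.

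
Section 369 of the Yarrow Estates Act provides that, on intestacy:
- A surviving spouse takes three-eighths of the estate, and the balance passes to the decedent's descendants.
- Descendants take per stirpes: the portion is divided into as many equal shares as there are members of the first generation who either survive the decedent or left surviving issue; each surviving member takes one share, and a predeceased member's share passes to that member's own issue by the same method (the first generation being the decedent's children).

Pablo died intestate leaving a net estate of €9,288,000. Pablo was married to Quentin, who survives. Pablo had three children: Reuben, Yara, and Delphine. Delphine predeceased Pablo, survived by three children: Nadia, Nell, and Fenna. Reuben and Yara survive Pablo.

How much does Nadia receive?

Nadia receives €645,000.

Quentin takes three-eighths of €9,288,000 = €3,483,000. The remaining €5,805,000 passes to the descendants.
The descendants' portion (€5,805,000) is divided into 3 shares of €1,935,000: Reuben and Yara each take €1,935,000; Delphine's €1,935,000 share passes to Delphine's issue.
Delphine's share (€1,935,000) is divided into 3 shares of €645,000: Nadia, Nell, and Fenna each take €645,000.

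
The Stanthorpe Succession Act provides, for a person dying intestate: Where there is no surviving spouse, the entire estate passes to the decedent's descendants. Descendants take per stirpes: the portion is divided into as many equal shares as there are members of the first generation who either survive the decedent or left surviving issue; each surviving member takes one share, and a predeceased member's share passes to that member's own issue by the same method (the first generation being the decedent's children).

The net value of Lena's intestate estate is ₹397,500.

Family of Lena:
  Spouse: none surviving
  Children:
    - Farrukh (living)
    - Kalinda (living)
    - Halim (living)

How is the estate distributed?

The entire ₹397,500 passes to the descendants.
That amount (₹397,500) is divided into 3 shares of ₹132,500: Farrukh, Kalinda, and Halim each take ₹132,500.

Farrukh: ₹132,500; Kalinda: ₹132,500; Halim: ₹132,500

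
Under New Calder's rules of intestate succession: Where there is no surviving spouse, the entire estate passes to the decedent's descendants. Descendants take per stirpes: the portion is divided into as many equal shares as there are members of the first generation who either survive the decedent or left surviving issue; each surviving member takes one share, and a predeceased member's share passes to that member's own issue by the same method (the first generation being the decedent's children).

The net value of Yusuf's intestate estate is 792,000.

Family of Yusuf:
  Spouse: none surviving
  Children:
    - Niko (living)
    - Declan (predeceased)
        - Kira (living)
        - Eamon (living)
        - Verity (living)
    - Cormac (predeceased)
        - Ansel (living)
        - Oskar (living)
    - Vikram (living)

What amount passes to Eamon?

The entire 792,000 passes to the descendants.
That amount (792,000) is divided into 4 shares of 198,000: Niko and Vikram each take 198,000; Declan's 198,000 share passes to Declan's issue; Cormac's 198,000 share passes to Cormac's issue.
Declan's share (198,000) is divided into 3 shares of 66,000: Kira, Eamon, and Verity each take 66,000.
Cormac's share (198,000) is divided into 2 shares of 99,000: Ansel and Oskar each take 99,000.

Eamon receives 66,000.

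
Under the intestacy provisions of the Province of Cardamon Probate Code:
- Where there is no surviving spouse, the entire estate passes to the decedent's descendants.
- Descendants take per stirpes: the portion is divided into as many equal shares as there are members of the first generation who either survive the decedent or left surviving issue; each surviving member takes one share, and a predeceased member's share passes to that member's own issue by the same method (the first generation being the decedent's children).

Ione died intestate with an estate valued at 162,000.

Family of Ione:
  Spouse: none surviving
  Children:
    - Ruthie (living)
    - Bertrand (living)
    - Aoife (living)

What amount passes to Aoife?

Aoife receives 54,000.

The entire 162,000 passes to the descendants.
That amount (162,000) is divided into 3 shares of 54,000: Ruthie, Bertrand, and Aoife each take 54,000.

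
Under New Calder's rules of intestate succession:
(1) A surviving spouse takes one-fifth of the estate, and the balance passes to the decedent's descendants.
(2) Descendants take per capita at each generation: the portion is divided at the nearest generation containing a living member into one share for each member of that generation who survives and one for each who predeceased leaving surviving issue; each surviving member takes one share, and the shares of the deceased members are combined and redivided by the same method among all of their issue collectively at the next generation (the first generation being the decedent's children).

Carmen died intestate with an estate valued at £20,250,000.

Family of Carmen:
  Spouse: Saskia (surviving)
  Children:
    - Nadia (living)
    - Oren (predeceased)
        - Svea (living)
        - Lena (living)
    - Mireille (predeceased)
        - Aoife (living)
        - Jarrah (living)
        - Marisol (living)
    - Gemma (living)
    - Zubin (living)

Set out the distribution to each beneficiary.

Saskia takes one-fifth of £20,250,000 = £4,050,000. The remaining £16,200,000 passes to the descendants.
The descendants' portion (£16,200,000) is divided at the children's generation into 5 shares of £3,240,000. Nadia, Gemma, and Zubin each take £3,240,000. The 2 shares of the deceased (Oren and Mireille) are combined into a pool of £6,480,000.
That pool (£6,480,000) is divided at the grandchildren's generation equally among Svea, Lena, Aoife, Jarrah, and Marisol: £1,296,000 each.

Saskia: £4,050,000; Nadia: £3,240,000; Svea: £1,296,000; Lena: £1,296,000; Aoife: £1,296,000; Jarrah: £1,296,000; Marisol: £1,296,000; Gemma: £3,240,000; Zubin: £3,240,000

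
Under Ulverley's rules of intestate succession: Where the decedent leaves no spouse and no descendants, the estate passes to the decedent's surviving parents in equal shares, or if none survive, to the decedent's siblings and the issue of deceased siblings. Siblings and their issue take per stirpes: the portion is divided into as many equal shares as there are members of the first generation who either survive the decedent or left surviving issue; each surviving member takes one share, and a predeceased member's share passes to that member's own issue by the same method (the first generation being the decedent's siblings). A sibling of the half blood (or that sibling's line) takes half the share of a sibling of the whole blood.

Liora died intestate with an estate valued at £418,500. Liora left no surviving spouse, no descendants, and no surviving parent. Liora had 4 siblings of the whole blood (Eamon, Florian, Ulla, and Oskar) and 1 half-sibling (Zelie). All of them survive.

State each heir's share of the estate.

Eamon: £93,000; Florian: £93,000; Ulla: £93,000; Zelie: £46,500; Oskar: £93,000

The entire £418,500 passes to the siblings and their issue.
Counting each half-blood sibling's line as half a unit, there are 9/2 units in £418,500, so one unit is £93,000. Whole-blood lines (Eamon, Florian, Ulla, and Oskar) take £93,000 each; half-blood lines (Zelie) take £46,500 each.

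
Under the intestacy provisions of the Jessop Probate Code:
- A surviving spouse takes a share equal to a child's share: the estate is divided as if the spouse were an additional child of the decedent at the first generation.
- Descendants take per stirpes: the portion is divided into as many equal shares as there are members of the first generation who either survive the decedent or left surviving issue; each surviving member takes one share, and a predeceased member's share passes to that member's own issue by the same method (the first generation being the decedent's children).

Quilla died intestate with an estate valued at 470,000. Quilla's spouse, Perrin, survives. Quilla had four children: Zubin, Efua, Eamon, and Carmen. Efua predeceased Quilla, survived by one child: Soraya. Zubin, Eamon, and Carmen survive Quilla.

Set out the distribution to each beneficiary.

Perrin: 94,000; Zubin: 94,000; Soraya: 94,000; Eamon: 94,000; Carmen: 94,000

The spouse counts as an additional share at the children's level, so there are 5 primary shares of 94,000. Perrin takes one such share (94,000).
The children's combined portion (376,000) is divided into 4 shares of 94,000: Zubin, Eamon, and Carmen each take 94,000; Efua's 94,000 share passes to Efua's issue.
Efua's share (94,000) passes entirely to Soraya.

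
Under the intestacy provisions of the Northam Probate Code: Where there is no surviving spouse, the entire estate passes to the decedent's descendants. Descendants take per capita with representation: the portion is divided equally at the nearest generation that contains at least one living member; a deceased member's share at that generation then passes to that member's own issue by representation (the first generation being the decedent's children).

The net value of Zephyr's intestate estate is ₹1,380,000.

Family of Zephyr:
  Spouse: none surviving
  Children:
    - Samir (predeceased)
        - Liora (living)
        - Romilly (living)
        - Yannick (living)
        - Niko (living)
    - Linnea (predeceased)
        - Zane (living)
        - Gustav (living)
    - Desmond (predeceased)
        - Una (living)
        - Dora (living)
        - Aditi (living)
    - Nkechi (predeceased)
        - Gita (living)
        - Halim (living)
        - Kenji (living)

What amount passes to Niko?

Niko receives ₹115,000.

The entire ₹1,380,000 passes to the descendants.
No child survives, so the initial division is made at the grandchildren's generation.
That amount (₹1,380,000) is divided into 12 shares of ₹115,000: Liora, Romilly, Yannick, Niko, Zane, Gustav, Una, Dora, Aditi, Gita, Halim, and Kenji each take ₹115,000.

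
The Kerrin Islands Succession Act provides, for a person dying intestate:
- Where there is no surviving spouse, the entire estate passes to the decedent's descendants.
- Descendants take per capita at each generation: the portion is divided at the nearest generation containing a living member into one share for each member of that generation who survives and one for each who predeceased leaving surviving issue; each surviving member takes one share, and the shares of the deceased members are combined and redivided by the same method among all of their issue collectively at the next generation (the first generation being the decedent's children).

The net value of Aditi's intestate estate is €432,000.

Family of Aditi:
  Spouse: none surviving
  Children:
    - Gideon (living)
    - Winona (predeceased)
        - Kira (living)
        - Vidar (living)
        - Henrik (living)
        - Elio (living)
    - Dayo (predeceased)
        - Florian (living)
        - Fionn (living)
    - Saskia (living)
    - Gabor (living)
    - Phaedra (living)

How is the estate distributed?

The entire €432,000 passes to the descendants.
That amount (€432,000) is divided at the children's generation into 6 shares of €72,000. Gideon, Saskia, Gabor, and Phaedra each take €72,000. The 2 shares of the deceased (Winona and Dayo) are combined into a pool of €144,000.
That pool (€144,000) is divided at the grandchildren's generation equally among Kira, Vidar, Henrik, Elio, Florian, and Fionn: €24,000 each.

Gideon: €72,000; Kira: €24,000; Vidar: €24,000; Henrik: €24,000; Elio: €24,000; Florian: €24,000; Fionn: €24,000; Saskia: €72,000; Gabor: €72,000; Phaedra: €72,000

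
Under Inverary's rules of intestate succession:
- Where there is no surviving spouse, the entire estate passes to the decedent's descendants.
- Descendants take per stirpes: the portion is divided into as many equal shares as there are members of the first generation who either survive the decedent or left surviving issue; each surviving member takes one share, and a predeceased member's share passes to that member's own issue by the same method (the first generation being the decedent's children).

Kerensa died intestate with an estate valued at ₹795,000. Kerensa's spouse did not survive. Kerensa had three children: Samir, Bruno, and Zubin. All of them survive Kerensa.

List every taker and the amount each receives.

Samir: ₹265,000; Bruno: ₹265,000; Zubin: ₹265,000

The entire ₹795,000 passes to the descendants.
That amount (₹795,000) is divided into 3 shares of ₹265,000: Samir, Bruno, and Zubin each take ₹265,000.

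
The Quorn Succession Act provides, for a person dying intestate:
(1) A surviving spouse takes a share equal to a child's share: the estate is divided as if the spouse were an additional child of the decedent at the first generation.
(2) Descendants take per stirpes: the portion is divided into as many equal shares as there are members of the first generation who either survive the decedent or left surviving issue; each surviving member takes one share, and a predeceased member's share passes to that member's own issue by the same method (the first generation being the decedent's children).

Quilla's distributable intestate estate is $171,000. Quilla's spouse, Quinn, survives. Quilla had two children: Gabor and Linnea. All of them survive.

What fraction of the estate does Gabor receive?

Gabor receives 1/3 of the estate.

The spouse counts as an additional share at the children's level, so there are 3 primary shares of $57,000. Quinn takes one such share ($57,000).
The children's combined portion ($114,000) is divided into 2 shares of $57,000: Gabor and Linnea each take $57,000.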